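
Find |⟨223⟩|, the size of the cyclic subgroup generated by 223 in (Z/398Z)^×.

Since 223 ∈ (Z/398Z)^×, its order divides φ(398) = φ(2)·φ(199) = 1·198 = 198 = 2 · 3^2 · 11.
Divisors of 198: 1, 2, 3, 6, 9, 11, 18, 22, 33, 66, 99, 198.
Check 223^d mod 398 for each divisor in increasing order:
223^1 ≡ 223
223^2 ≡ 377
223^3 ≡ 93
223^6 ≡ 291
223^9 ≡ 397
223^11 ≡ 21
223^18 ≡ 1
So ord_398(223) = 18.

18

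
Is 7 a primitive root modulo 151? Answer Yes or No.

Yes

φ(151) = 151 − 1 = 150 = 2 · 3 · 5^2.
It suffices to check that the order of 7 is not a proper divisor of 150: compute 7^(150/q) for q ∈ {2, 3, 5}.
7^75 ≡ 150 (mod 151)  [q = 2: ≢ 1 ✓]
7^50 ≡ 32 (mod 151)  [q = 3: ≢ 1 ✓]
7^30 ≡ 8 (mod 151)  [q = 5: ≢ 1 ✓]
None equal 1, so ord_151(7) = 150: 7 is a primitive root.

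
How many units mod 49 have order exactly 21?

φ(49) = φ(7^2) = 7·(7−1) = 42 = 2 · 3 · 7.
Since (Z/49Z)^× is cyclic of order 42, the number of elements of order d is φ(d) when d | 42 and 0 otherwise.
21 = 3 · 7 divides 42, and φ(21) = 12.

12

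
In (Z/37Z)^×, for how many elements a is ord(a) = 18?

6

φ(37) = 37 − 1 = 36 = 2^2 · 3^2.
Since (Z/37Z)^× is cyclic of order 36, the number of elements of order d is φ(d) when d | 36 and 0 otherwise.
18 = 2 · 3^2 divides 36, and φ(18) = 6.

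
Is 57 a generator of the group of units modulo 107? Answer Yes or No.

No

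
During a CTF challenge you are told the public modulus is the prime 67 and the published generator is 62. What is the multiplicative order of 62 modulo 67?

11

By Lagrange's theorem, ord_67(62) divides φ(67) = 67 − 1 = 66 = 2 · 3 · 11.
Divisors of 66: 1, 2, 3, 6, 11, 22, 33, 66.
Test each divisor d:
62^1 ≡ 62
62^2 ≡ 25
62^3 ≡ 9
62^6 ≡ 14
62^11 ≡ 1
Hence ord(62) = 11.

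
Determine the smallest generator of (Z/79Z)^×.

3

φ(79) = 79 − 1 = 78 = 2 · 3 · 13.
Test candidates g = 2, 3, … against the prime factors q ∈ {2, 3, 13} of φ(79): g is a generator iff g^(78/q) ≢ 1 for every such q.
g = 2: 2^39 ≡ 1 — hits 1, so not a primitive root.
g = 3: 3^39 ≡ 78; 3^26 ≡ 23; 3^6 ≡ 18 — none is 1, so 3 is a primitive root.
The smallest primitive root modulo 79 is 3.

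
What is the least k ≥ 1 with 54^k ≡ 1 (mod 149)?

By Lagrange's theorem, ord_149(54) divides φ(149) = 149 − 1 = 148 = 2^2 · 37.
Divisors of 148: 1, 2, 4, 37, 74, 148.
Evaluate successive powers at the divisors of 148:
54^1 ≡ 54 (mod 149)
54^2 ≡ 85 (mod 149)
54^4 ≡ 73 (mod 149)
54^37 ≡ 148 (mod 149)
54^74 ≡ 1 (mod 149) ✓
The smallest such exponent is 74, so the order of 54 is 74.

74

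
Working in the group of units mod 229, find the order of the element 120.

76

ord(120) | φ(229) = 229 − 1 = 228 = 2^2 · 3 · 19.
Divisors of 228: 1, 2, 3, 4, 6, 12, 19, 38, 57, 76, 114, 228.
Compute 120^d (mod 229) for the divisors d until we hit 1:
120^1 ≡ 120 (mod 229)
120^2 ≡ 202 (mod 229)
120^3 ≡ 195 (mod 229)
120^4 ≡ 42 (mod 229)
120^6 ≡ 11 (mod 229)
120^12 ≡ 121 (mod 229)
120^19 ≡ 107 (mod 229)
120^38 ≡ 228 (mod 229)
120^57 ≡ 122 (mod 229)
120^76 ≡ 1 (mod 229) ✓
So ord_229(120) = 76.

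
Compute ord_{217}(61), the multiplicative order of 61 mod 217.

6

By Lagrange's theorem, ord_217(61) divides φ(217) = φ(7·31) = (7−1)·(31−1) = 6·30 = 180 = 2^2 · 3^2 · 5.
Divisors of 180: 1, 2, 3, 4, 5, 6, 9, 10, 12, 15, 18, 20, 30, 36, 45, 60, 90, 180.
Test each divisor d:
61^1 ≡ 61 (mod 217)
61^2 ≡ 32 (mod 217)
61^3 ≡ 216 (mod 217)
61^4 ≡ 156 (mod 217)
61^5 ≡ 185 (mod 217)
61^6 ≡ 1 (mod 217) ✓
So ord_217(61) = 6.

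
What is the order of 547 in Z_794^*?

ord(547) | φ(794) = φ(2)·φ(397) = 1·396 = 396 = 2^2 · 3^2 · 11.
Divisors of 396: 1, 2, 3, 4, 6, 9, 11, 12, 18, 22, 33, 36, 44, 66, 99, 132, 198, 396.
Check 547^d mod 794 for each divisor in increasing order:
547^1 ≡ 547 (mod 794)
547^2 ≡ 665 (mod 794)
547^3 ≡ 103 (mod 794)
547^4 ≡ 761 (mod 794)
547^6 ≡ 287 (mod 794)
547^9 ≡ 183 (mod 794)
547^11 ≡ 213 (mod 794)
547^12 ≡ 587 (mod 794)
547^18 ≡ 141 (mod 794)
547^22 ≡ 111 (mod 794)
547^33 ≡ 617 (mod 794)
547^36 ≡ 31 (mod 794)
547^44 ≡ 411 (mod 794)
547^66 ≡ 363 (mod 794)
547^99 ≡ 63 (mod 794)
547^132 ≡ 759 (mod 794)
547^198 ≡ 793 (mod 794)
547^396 ≡ 1 (mod 794) ✓
Hence ord(547) = 396.

396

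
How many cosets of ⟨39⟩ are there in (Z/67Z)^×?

By Lagrange's theorem, ord_67(39) divides φ(67) = 67 − 1 = 66 = 2 · 3 · 11.
Divisors of 66: 1, 2, 3, 6, 11, 22, 33, 66.
Compute 39^d (mod 67) for the divisors d until we hit 1:
39^1 ≡ 39 (mod 67)
39^2 ≡ 47 (mod 67)
39^3 ≡ 24 (mod 67)
39^6 ≡ 40 (mod 67)
39^11 ≡ 29 (mod 67)
39^22 ≡ 37 (mod 67)
39^33 ≡ 1 (mod 67) ✓
So ord_67(39) = 33, hence |⟨39⟩| = 33.
Index = |(Z/67Z)^×| / |⟨39⟩| = 66 / 33 = 2.

2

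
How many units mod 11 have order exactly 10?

φ(11) = 11 − 1 = 10 = 2 · 5.
In a cyclic group of order 10, there are φ(d) elements of order d for each divisor d of 10, and zero for non-divisors.
10 = 2 · 5 divides 10, and φ(10) = 4.

4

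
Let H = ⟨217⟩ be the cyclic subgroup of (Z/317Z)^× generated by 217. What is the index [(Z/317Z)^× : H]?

2

ord(217) | φ(317) = 317 − 1 = 316 = 2^2 · 79.
Divisors of 316: 1, 2, 4, 79, 158, 316.
Check 217^d mod 317 for each divisor in increasing order:
217^1 ≡ 217
217^2 ≡ 173
217^4 ≡ 131
217^79 ≡ 316
217^158 ≡ 1
So ord_317(217) = 158, hence |⟨217⟩| = 158.
The index is φ(317) / ord(217) = 316 / 158 = 2.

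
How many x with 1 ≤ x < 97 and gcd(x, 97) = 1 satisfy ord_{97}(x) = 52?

0

φ(97) = 97 − 1 = 96 = 2^5 · 3.
(Z/97Z)^× is cyclic (|G| = 96); a cyclic group of order m has exactly φ(d) elements of each order d | m, and none otherwise.
Here 96 is not a multiple of 52, so there are no elements of order 52.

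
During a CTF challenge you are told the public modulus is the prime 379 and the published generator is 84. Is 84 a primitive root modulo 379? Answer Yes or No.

φ(379) = 379 − 1 = 378 = 2 · 3^3 · 7.
An element g generates (Z/379Z)^× iff g^(378/q) ≢ 1 (mod 379) for each prime q ∈ {2, 3, 7}.
84^189 ≡ 1 (mod 379)  [q = 2: ≡ 1 ✗]
84^126 ≡ 1 (mod 379)  [q = 3: ≡ 1 ✗]
84^54 ≡ 1 (mod 379)  [q = 7: ≡ 1 ✗]
84^189 ≡ 1 shows ord(84) | 189, strictly less than φ(379); not a primitive root.

No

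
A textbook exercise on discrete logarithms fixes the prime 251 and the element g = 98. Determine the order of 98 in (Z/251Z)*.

250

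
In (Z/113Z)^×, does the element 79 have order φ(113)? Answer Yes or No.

Yes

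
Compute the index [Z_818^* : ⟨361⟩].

6

Since 361 ∈ (Z/818Z)^×, its order divides φ(818) = φ(2)·φ(409) = 1·408 = 408 = 2^3 · 3 · 17.
Divisors of 408: 1, 2, 3, 4, 6, 8, 12, 17, 24, 34, 51, 68, 102, 136, 204, 408.
Evaluate successive powers at the divisors of 408:
361^1 ≡ 361 (mod 818)
361^2 ≡ 259 (mod 818)
361^3 ≡ 247 (mod 818)
361^4 ≡ 5 (mod 818)
361^6 ≡ 477 (mod 818)
361^8 ≡ 25 (mod 818)
361^12 ≡ 125 (mod 818)
361^17 ≡ 675 (mod 818)
361^24 ≡ 83 (mod 818)
361^34 ≡ 817 (mod 818)
361^51 ≡ 143 (mod 818)
361^68 ≡ 1 (mod 818) ✓
Thus |⟨361⟩| = ord(361) = 68.
[(Z/818Z)^× : ⟨361⟩] = 408/68 = 6.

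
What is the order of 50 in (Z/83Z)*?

The order of 50 must divide φ(83) = 83 − 1 = 82 = 2 · 41.
Divisors of 82: 1, 2, 41, 82.
Check 50^d mod 83 for each divisor in increasing order:
50^1 ≡ 50 (mod 83)
50^2 ≡ 10 (mod 83)
50^41 ≡ 82 (mod 83)
50^82 ≡ 1 (mod 83) ✓
Therefore the multiplicative order of 50 modulo 83 is 82.

82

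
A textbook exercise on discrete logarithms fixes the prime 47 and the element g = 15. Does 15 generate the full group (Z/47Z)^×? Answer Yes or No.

Yes

φ(47) = 47 − 1 = 46 = 2 · 23.
It suffices to check that the order of 15 is not a proper divisor of 46: compute 15^(46/q) for q ∈ {2, 23}.
15^23 ≡ 46 (mod 47)  [q = 2: ≢ 1 ✓]
15^2 ≡ 37 (mod 47)  [q = 23: ≢ 1 ✓]
None equal 1, so ord_47(15) = 46: 15 is a primitive root.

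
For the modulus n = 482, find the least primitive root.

φ(482) = φ(2)·φ(241) = 1·240 = 240 = 2^4 · 3 · 5.
g is a primitive root iff g^(240/q) ≢ 1 (mod 482) for each prime q ∈ {2, 3, 5}.
g = 2: gcd(2, 482) = 2 > 1, not a unit — skip.
g = 3: 3^120 ≡ 1 — hits 1, so not a primitive root.
g = 4: gcd(4, 482) = 2 > 1, not a unit — skip.
g = 5: 5^120 ≡ 1 — hits 1, so not a primitive root.
g = 6: gcd(6, 482) = 2 > 1, not a unit — skip.
g = 7: 7^120 ≡ 481; 7^80 ≡ 15; 7^48 ≡ 91 — none is 1, so 7 is a primitive root.
The smallest primitive root modulo 482 is 7.

7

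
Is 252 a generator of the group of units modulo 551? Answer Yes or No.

No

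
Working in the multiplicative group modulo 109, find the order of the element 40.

108

By Lagrange's theorem, ord_109(40) divides φ(109) = 109 − 1 = 108 = 2^2 · 3^3.
Divisors of 108: 1, 2, 3, 4, 6, 9, 12, 18, 27, 36, 54, 108.
Evaluate successive powers at the divisors of 108:
40^1 ≡ 40 (mod 109)
40^2 ≡ 74 (mod 109)
40^3 ≡ 17 (mod 109)
40^4 ≡ 26 (mod 109)
40^6 ≡ 71 (mod 109)
40^9 ≡ 8 (mod 109)
40^12 ≡ 27 (mod 109)
40^18 ≡ 64 (mod 109)
40^27 ≡ 76 (mod 109)
40^36 ≡ 63 (mod 109)
40^54 ≡ 108 (mod 109)
40^108 ≡ 1 (mod 109) ✓
So ord_109(40) = 108.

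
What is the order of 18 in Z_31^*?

15

ord(18) | φ(31) = 31 − 1 = 30 = 2 · 3 · 5.
Divisors of 30: 1, 2, 3, 5, 6, 10, 15, 30.
Evaluate successive powers at the divisors of 30:
18^1 ≡ 18 (mod 31)
18^2 ≡ 14 (mod 31)
18^3 ≡ 4 (mod 31)
18^5 ≡ 25 (mod 31)
18^6 ≡ 16 (mod 31)
18^10 ≡ 5 (mod 31)
18^15 ≡ 1 (mod 31) ✓
So ord_31(18) = 15.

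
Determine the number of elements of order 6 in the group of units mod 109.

2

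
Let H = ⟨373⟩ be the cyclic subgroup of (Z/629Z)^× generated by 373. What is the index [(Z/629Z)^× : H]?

By Lagrange's theorem, ord_629(373) divides φ(629) = φ(17·37) = (17−1)·(37−1) = 16·36 = 576 = 2^6 · 3^2.
Divisors of 576: 1, 2, 3, 4, 6, 8, 9, 12, 16, 18, 24, 32, 36, 48, 64, 72, 96, 144, 192, 288, 576.
Check 373^d mod 629 for each divisor in increasing order:
373^1 ≡ 373
373^2 ≡ 120
373^3 ≡ 101
373^4 ≡ 562
373^6 ≡ 137
373^8 ≡ 86
373^9 ≡ 628
373^12 ≡ 528
373^16 ≡ 477
373^18 ≡ 1
Thus |⟨373⟩| = ord(373) = 18.
The index is φ(629) / ord(373) = 576 / 18 = 32.

32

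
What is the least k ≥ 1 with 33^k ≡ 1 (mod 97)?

8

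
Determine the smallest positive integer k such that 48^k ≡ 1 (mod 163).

ord(48) | φ(163) = 163 − 1 = 162 = 2 · 3^4.
Divisors of 162: 1, 2, 3, 6, 9, 18, 27, 54, 81, 162.
Evaluate successive powers at the divisors of 162:
48^1 ≡ 48
48^2 ≡ 22
48^3 ≡ 78
48^6 ≡ 53
48^9 ≡ 59
48^18 ≡ 58
48^27 ≡ 162
48^54 ≡ 1
Hence ord(48) = 54.

54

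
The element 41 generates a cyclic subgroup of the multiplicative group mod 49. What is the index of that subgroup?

The order of 41 must divide φ(49) = φ(7^2) = 7·(7−1) = 42 = 2 · 3 · 7.
Divisors of 42: 1, 2, 3, 6, 7, 14, 21, 42.
Check 41^d mod 49 for each divisor in increasing order:
41^1 ≡ 41 (mod 49)
41^2 ≡ 15 (mod 49)
41^3 ≡ 27 (mod 49)
41^6 ≡ 43 (mod 49)
41^7 ≡ 48 (mod 49)
41^14 ≡ 1 (mod 49) ✓
The order of 41 is 14, so the subgroup it generates has 14 elements.
The index is φ(49) / ord(41) = 42 / 14 = 3.

3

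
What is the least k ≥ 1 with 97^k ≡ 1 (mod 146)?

12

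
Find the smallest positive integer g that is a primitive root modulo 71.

7

φ(71) = 71 − 1 = 70 = 2 · 5 · 7.
Test candidates g = 2, 3, … against the prime factors q ∈ {2, 5, 7} of φ(71): g is a generator iff g^(70/q) ≢ 1 for every such q.
g = 2: 2^35 ≡ 1 — hits 1, so not a primitive root.
g = 3: 3^35 ≡ 1 — hits 1, so not a primitive root.
g = 4: 4^35 ≡ 1 — hits 1, so not a primitive root.
g = 5: 5^35 ≡ 1 — hits 1, so not a primitive root.
g = 6: 6^35 ≡ 1 — hits 1, so not a primitive root.
g = 7: 7^35 ≡ 70; 7^14 ≡ 54; 7^10 ≡ 45 — none is 1, so 7 is a primitive root.
Hence the least primitive root of 71 is 7.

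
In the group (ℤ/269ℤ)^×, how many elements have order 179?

0

φ(269) = 269 − 1 = 268 = 2^2 · 67.
Since (Z/269Z)^× is cyclic of order 268, the number of elements of order d is φ(d) when d | 268 and 0 otherwise.
Since 179 ∤ 268, the count is 0.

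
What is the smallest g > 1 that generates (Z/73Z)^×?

5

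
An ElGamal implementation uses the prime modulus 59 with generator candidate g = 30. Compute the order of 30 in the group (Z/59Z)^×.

By Lagrange's theorem, ord_59(30) divides φ(59) = 59 − 1 = 58 = 2 · 29.
Divisors of 58: 1, 2, 29, 58.
Test each divisor d:
30^1 ≡ 30 (mod 59)
30^2 ≡ 15 (mod 59)
30^29 ≡ 58 (mod 59)
30^58 ≡ 1 (mod 59) ✓
The smallest such exponent is 58, so the order of 30 is 58.

58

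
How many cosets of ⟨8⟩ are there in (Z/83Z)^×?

1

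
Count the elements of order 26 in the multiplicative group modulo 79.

φ(79) = 79 − 1 = 78 = 2 · 3 · 13.
Since (Z/79Z)^× is cyclic of order 78, the number of elements of order d is φ(d) when d | 78 and 0 otherwise.
26 = 2 · 13 divides 78, and φ(26) = 12.

12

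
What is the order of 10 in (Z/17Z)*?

16

The order of 10 must divide φ(17) = 17 − 1 = 16 = 2^4.
Divisors of 16: 1, 2, 4, 8, 16.
Evaluate successive powers at the divisors of 16:
10^1 ≡ 10 (mod 17)
10^2 ≡ 15 (mod 17)
10^4 ≡ 4 (mod 17)
10^8 ≡ 16 (mod 17)
10^16 ≡ 1 (mod 17) ✓
The smallest such exponent is 16, so the order of 10 is 16.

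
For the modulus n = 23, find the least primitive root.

5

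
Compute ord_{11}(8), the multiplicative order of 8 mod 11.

The order of 8 must divide φ(11) = 11 − 1 = 10 = 2 · 5.
Divisors of 10: 1, 2, 5, 10.
Compute 8^d (mod 11) for the divisors d until we hit 1:
8^1 ≡ 8
8^2 ≡ 9
8^5 ≡ 10
8^10 ≡ 1
Therefore the multiplicative order of 8 modulo 11 is 10.

10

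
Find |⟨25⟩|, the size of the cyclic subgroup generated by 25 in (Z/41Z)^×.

10

ord(25) | φ(41) = 41 − 1 = 40 = 2^3 · 5.
Divisors of 40: 1, 2, 4, 5, 8, 10, 20, 40.
Evaluate successive powers at the divisors of 40:
25^1 ≡ 25
25^2 ≡ 10
25^4 ≡ 18
25^5 ≡ 40
25^8 ≡ 37
25^10 ≡ 1
Therefore the multiplicative order of 25 modulo 41 is 10.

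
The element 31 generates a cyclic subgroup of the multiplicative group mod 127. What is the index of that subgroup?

2

The order of 31 must divide φ(127) = 127 − 1 = 126 = 2 · 3^2 · 7.
Divisors of 126: 1, 2, 3, 6, 7, 9, 14, 18, 21, 42, 63, 126.
Check 31^d mod 127 for each divisor in increasing order:
31^1 ≡ 31 (mod 127)
31^2 ≡ 72 (mod 127)
31^3 ≡ 73 (mod 127)
31^6 ≡ 122 (mod 127)
31^7 ≡ 99 (mod 127)
31^9 ≡ 16 (mod 127)
31^14 ≡ 22 (mod 127)
31^18 ≡ 2 (mod 127)
31^21 ≡ 19 (mod 127)
31^42 ≡ 107 (mod 127)
31^63 ≡ 1 (mod 127) ✓
So ord_127(31) = 63, hence |⟨31⟩| = 63.
[(Z/127Z)^× : ⟨31⟩] = 126/63 = 2.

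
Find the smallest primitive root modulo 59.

2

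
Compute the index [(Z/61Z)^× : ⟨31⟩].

1

Since 31 ∈ (Z/61Z)^×, its order divides φ(61) = 61 − 1 = 60 = 2^2 · 3 · 5.
Divisors of 60: 1, 2, 3, 4, 5, 6, 10, 12, 15, 20, 30, 60.
Check 31^d mod 61 for each divisor in increasing order:
31^1 ≡ 31
31^2 ≡ 46
31^3 ≡ 23
31^4 ≡ 42
31^5 ≡ 21
31^6 ≡ 41
31^10 ≡ 14
31^12 ≡ 34
31^15 ≡ 50
31^20 ≡ 13
31^30 ≡ 60
31^60 ≡ 1
So ord_61(31) = 60, hence |⟨31⟩| = 60.
Index = |(Z/61Z)^×| / |⟨31⟩| = 60 / 60 = 1.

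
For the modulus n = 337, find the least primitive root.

10

φ(337) = 337 − 1 = 336 = 2^4 · 3 · 7.
Test candidates g = 2, 3, … against the prime factors q ∈ {2, 3, 7} of φ(337): g is a generator iff g^(336/q) ≢ 1 for every such q.
g = 2: 2^168 ≡ 1 — hits 1, so not a primitive root.
g = 3: 3^168 ≡ 1 — hits 1, so not a primitive root.
g = 4: 4^168 ≡ 1 — hits 1, so not a primitive root.
g = 5: 5^168 ≡ 336; 5^112 ≡ 1 — hits 1, so not a primitive root.
g = 6: 6^168 ≡ 1 — hits 1, so not a primitive root.
g = 7: 7^168 ≡ 1 — hits 1, so not a primitive root.
g = 8: 8^168 ≡ 1 — hits 1, so not a primitive root.
g = 9: 9^168 ≡ 1 — hits 1, so not a primitive root.
g = 10: 10^168 ≡ 336; 10^112 ≡ 128; 10^48 ≡ 175 — none is 1, so 10 is a primitive root.
The smallest primitive root modulo 337 is 10.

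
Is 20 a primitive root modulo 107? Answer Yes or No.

φ(107) = 107 − 1 = 106 = 2 · 53.
20 is a primitive root mod 107 iff 20^(φ(107)/q) ≢ 1 for every prime q | φ(107), i.e. q ∈ {2, 53}.
20^53 ≡ 106 (mod 107)  [q = 2: ≢ 1 ✓]
20^2 ≡ 79 (mod 107)  [q = 53: ≢ 1 ✓]
Every test exponent gives a nontrivial residue, hence 20 generates the full group.

Yes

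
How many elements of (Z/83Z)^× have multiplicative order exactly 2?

1

φ(83) = 83 − 1 = 82 = 2 · 41.
In a cyclic group of order 82, there are φ(d) elements of order d for each divisor d of 82, and zero for non-divisors.
2 | 82, and φ(2) = 2 − 1 = 1.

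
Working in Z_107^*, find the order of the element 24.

106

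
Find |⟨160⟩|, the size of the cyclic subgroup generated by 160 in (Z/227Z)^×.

ord(160) | φ(227) = 227 − 1 = 226 = 2 · 113.
Divisors of 226: 1, 2, 113, 226.
Evaluate successive powers at the divisors of 226:
160^1 ≡ 160 (mod 227)
160^2 ≡ 176 (mod 227)
160^113 ≡ 1 (mod 227) ✓
Therefore the multiplicative order of 160 modulo 227 is 113.

113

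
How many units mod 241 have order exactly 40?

16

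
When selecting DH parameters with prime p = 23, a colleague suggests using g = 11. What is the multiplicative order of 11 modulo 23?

Since 11 ∈ (Z/23Z)^×, its order divides φ(23) = 23 − 1 = 22 = 2 · 11.
Divisors of 22: 1, 2, 11, 22.
Test each divisor d:
11^1 ≡ 11 (mod 23)
11^2 ≡ 6 (mod 23)
11^11 ≡ 22 (mod 23)
11^22 ≡ 1 (mod 23) ✓
Hence ord(11) = 22.

22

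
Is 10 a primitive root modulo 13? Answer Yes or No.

No

φ(13) = 13 − 1 = 12 = 2^2 · 3.
10 is a primitive root mod 13 iff 10^(φ(13)/q) ≢ 1 for every prime q | φ(13), i.e. q ∈ {2, 3}.
10^6 ≡ 1 (mod 13)  [q = 2: ≡ 1 ✗]
10^4 ≡ 3 (mod 13)  [q = 3: ≢ 1 ✓]
The check at q = 2 fails, so 10 generates a proper subgroup.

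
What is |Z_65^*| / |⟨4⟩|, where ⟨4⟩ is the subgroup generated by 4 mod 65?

Since 4 ∈ (Z/65Z)^×, its order divides φ(65) = φ(5·13) = (5−1)·(13−1) = 4·12 = 48 = 2^4 · 3.
Divisors of 48: 1, 2, 3, 4, 6, 8, 12, 16, 24, 48.
Test each divisor d:
4^1 ≡ 4 (mod 65)
4^2 ≡ 16 (mod 65)
4^3 ≡ 64 (mod 65)
4^4 ≡ 61 (mod 65)
4^6 ≡ 1 (mod 65) ✓
So ord_65(4) = 6, hence |⟨4⟩| = 6.
The index is φ(65) / ord(4) = 48 / 6 = 8.

8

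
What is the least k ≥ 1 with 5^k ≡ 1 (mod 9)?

The order of 5 must divide φ(9) = φ(3^2) = 3·(3−1) = 6 = 2 · 3.
Divisors of 6: 1, 2, 3, 6.
Check 5^d mod 9 for each divisor in increasing order:
5^1 ≡ 5 (mod 9)
5^2 ≡ 7 (mod 9)
5^3 ≡ 8 (mod 9)
5^6 ≡ 1 (mod 9) ✓
The smallest such exponent is 6, so the order of 5 is 6.

6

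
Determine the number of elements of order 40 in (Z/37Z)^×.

0

φ(37) = 37 − 1 = 36 = 2^2 · 3^2.
(Z/37Z)^× is cyclic (|G| = 36); a cyclic group of order m has exactly φ(d) elements of each order d | m, and none otherwise.
Since 40 ∤ 36, the count is 0.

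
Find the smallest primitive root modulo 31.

3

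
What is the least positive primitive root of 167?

5

φ(167) = 167 − 1 = 166 = 2 · 83.
g is a primitive root iff g^(166/q) ≢ 1 (mod 167) for each prime q ∈ {2, 83}.
g = 2: 2^83 ≡ 1 — hits 1, so not a primitive root.
g = 3: 3^83 ≡ 1 — hits 1, so not a primitive root.
g = 4: 4^83 ≡ 1 — hits 1, so not a primitive root.
g = 5: 5^83 ≡ 166; 5^2 ≡ 25 — none is 1, so 5 is a primitive root.
Hence the least primitive root of 167 is 5.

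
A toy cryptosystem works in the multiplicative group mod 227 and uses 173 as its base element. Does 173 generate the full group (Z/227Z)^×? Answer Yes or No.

No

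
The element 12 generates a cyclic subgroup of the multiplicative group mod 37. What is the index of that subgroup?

4

By Lagrange's theorem, ord_37(12) divides φ(37) = 37 − 1 = 36 = 2^2 · 3^2.
Divisors of 36: 1, 2, 3, 4, 6, 9, 12, 18, 36.
Compute 12^d (mod 37) for the divisors d until we hit 1:
12^1 ≡ 12 (mod 37)
12^2 ≡ 33 (mod 37)
12^3 ≡ 26 (mod 37)
12^4 ≡ 16 (mod 37)
12^6 ≡ 10 (mod 37)
12^9 ≡ 1 (mod 37) ✓
So ord_37(12) = 9, hence |⟨12⟩| = 9.
Index = |(Z/37Z)^×| / |⟨12⟩| = 36 / 9 = 4.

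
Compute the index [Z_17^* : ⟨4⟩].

4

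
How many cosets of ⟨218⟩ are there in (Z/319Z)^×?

By Lagrange's theorem, ord_319(218) divides φ(319) = φ(11·29) = (11−1)·(29−1) = 10·28 = 280 = 2^3 · 5 · 7.
Divisors of 280: 1, 2, 4, 5, 7, 8, 10, 14, 20, 28, 35, 40, 56, 70, 140, 280.
Compute 218^d (mod 319) for the divisors d until we hit 1:
218^1 ≡ 218
218^2 ≡ 312
218^4 ≡ 49
218^5 ≡ 155
218^7 ≡ 191
218^8 ≡ 168
218^10 ≡ 100
218^14 ≡ 115
218^20 ≡ 111
218^28 ≡ 146
218^35 ≡ 133
218^40 ≡ 199
218^56 ≡ 262
218^70 ≡ 144
218^140 ≡ 1
The order of 218 is 140, so the subgroup it generates has 140 elements.
[(Z/319Z)^× : ⟨218⟩] = 280/140 = 2.

2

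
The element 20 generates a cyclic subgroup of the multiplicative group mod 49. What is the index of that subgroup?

Since 20 ∈ (Z/49Z)^×, its order divides φ(49) = φ(7^2) = 7·(7−1) = 42 = 2 · 3 · 7.
Divisors of 42: 1, 2, 3, 6, 7, 14, 21, 42.
Check 20^d mod 49 for each divisor in increasing order:
20^1 ≡ 20 (mod 49)
20^2 ≡ 8 (mod 49)
20^3 ≡ 13 (mod 49)
20^6 ≡ 22 (mod 49)
20^7 ≡ 48 (mod 49)
20^14 ≡ 1 (mod 49) ✓
So ord_49(20) = 14, hence |⟨20⟩| = 14.
[(Z/49Z)^× : ⟨20⟩] = 42/14 = 3.

3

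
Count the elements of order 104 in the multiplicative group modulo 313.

φ(313) = 313 − 1 = 312 = 2^3 · 3 · 13.
(Z/313Z)^× is cyclic (|G| = 312); a cyclic group of order m has exactly φ(d) elements of each order d | m, and none otherwise.
104 = 2^3 · 13 divides 312, and φ(104) = 48.

48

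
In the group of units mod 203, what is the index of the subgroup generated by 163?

2

The order of 163 must divide φ(203) = φ(7·29) = (7−1)·(29−1) = 6·28 = 168 = 2^3 · 3 · 7.
Divisors of 168: 1, 2, 3, 4, 6, 7, 8, 12, 14, 21, 24, 28, 42, 56, 84, 168.
Evaluate successive powers at the divisors of 168:
163^1 ≡ 163
163^2 ≡ 179
163^3 ≡ 148
163^4 ≡ 170
163^6 ≡ 183
163^7 ≡ 191
163^8 ≡ 74
163^12 ≡ 197
163^14 ≡ 144
163^21 ≡ 99
163^24 ≡ 36
163^28 ≡ 30
163^42 ≡ 57
163^56 ≡ 88
163^84 ≡ 1
The order of 163 is 84, so the subgroup it generates has 84 elements.
[(Z/203Z)^× : ⟨163⟩] = 168/84 = 2.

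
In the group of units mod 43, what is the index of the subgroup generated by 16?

6

ord(16) | φ(43) = 43 − 1 = 42 = 2 · 3 · 7.
Divisors of 42: 1, 2, 3, 6, 7, 14, 21, 42.
Test each divisor d:
16^1 ≡ 16 (mod 43)
16^2 ≡ 41 (mod 43)
16^3 ≡ 11 (mod 43)
16^6 ≡ 35 (mod 43)
16^7 ≡ 1 (mod 43) ✓
Thus |⟨16⟩| = ord(16) = 7.
The index is φ(43) / ord(16) = 42 / 7 = 6.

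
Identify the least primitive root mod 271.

6

φ(271) = 271 − 1 = 270 = 2 · 3^3 · 5.
g is a primitive root iff g^(270/q) ≢ 1 (mod 271) for each prime q ∈ {2, 3, 5}.
g = 2: 2^135 ≡ 1 — hits 1, so not a primitive root.
g = 3: 3^135 ≡ 270; 3^90 ≡ 1 — hits 1, so not a primitive root.
g = 4: 4^135 ≡ 1 — hits 1, so not a primitive root.
g = 5: 5^135 ≡ 1 — hits 1, so not a primitive root.
g = 6: 6^135 ≡ 270; 6^90 ≡ 242; 6^54 ≡ 10 — none is 1, so 6 is a primitive root.
The smallest primitive root modulo 271 is 6.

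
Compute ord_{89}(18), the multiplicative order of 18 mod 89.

The order of 18 must divide φ(89) = 89 − 1 = 88 = 2^3 · 11.
Divisors of 88: 1, 2, 4, 8, 11, 22, 44, 88.
Compute 18^d (mod 89) for the divisors d until we hit 1:
18^1 ≡ 18 (mod 89)
18^2 ≡ 57 (mod 89)
18^4 ≡ 45 (mod 89)
18^8 ≡ 67 (mod 89)
18^11 ≡ 34 (mod 89)
18^22 ≡ 88 (mod 89)
18^44 ≡ 1 (mod 89) ✓
Therefore the multiplicative order of 18 modulo 89 is 44.

44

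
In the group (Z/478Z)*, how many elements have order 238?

φ(478) = φ(2)·φ(239) = 1·238 = 238 = 2 · 7 · 17.
(Z/478Z)^× is cyclic (|G| = 238); a cyclic group of order m has exactly φ(d) elements of each order d | m, and none otherwise.
238 = 2 · 7 · 17 divides 238, and φ(238) = 96.

96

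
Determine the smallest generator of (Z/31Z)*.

φ(31) = 31 − 1 = 30 = 2 · 3 · 5.
Test candidates g = 2, 3, … against the prime factors q ∈ {2, 3, 5} of φ(31): g is a generator iff g^(30/q) ≢ 1 for every such q.
g = 2: 2^15 ≡ 1 — hits 1, so not a primitive root.
g = 3: 3^15 ≡ 30; 3^10 ≡ 25; 3^6 ≡ 16 — none is 1, so 3 is a primitive root.
The smallest primitive root modulo 31 is 3.

3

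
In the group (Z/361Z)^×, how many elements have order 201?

φ(361) = φ(19^2) = 19·(19−1) = 342 = 2 · 3^2 · 19.
Since (Z/361Z)^× is cyclic of order 342, the number of elements of order d is φ(d) when d | 342 and 0 otherwise.
201 does not divide 342, so no element of (Z/361Z)^× has order 201.

0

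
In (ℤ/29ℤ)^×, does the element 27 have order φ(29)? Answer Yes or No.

Yes

φ(29) = 29 − 1 = 28 = 2^2 · 7.
It suffices to check that the order of 27 is not a proper divisor of 28: compute 27^(28/q) for q ∈ {2, 7}.
27^14 ≡ 28 (mod 29)  [q = 2: ≢ 1 ✓]
27^4 ≡ 16 (mod 29)  [q = 7: ≢ 1 ✓]
Every test exponent gives a nontrivial residue, hence 27 generates the full group.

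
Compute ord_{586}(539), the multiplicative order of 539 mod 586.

292

ord(539) | φ(586) = φ(2)·φ(293) = 1·292 = 292 = 2^2 · 73.
Divisors of 292: 1, 2, 4, 73, 146, 292.
Compute 539^d (mod 586) for the divisors d until we hit 1:
539^1 ≡ 539 (mod 586)
539^2 ≡ 451 (mod 586)
539^4 ≡ 59 (mod 586)
539^73 ≡ 431 (mod 586)
539^146 ≡ 585 (mod 586)
539^292 ≡ 1 (mod 586) ✓
Hence ord(539) = 292.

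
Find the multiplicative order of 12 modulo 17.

16

The order of 12 must divide φ(17) = 17 − 1 = 16 = 2^4.
Divisors of 16: 1, 2, 4, 8, 16.
Check 12^d mod 17 for each divisor in increasing order:
12^1 ≡ 12
12^2 ≡ 8
12^4 ≡ 13
12^8 ≡ 16
12^16 ≡ 1
Therefore the multiplicative order of 12 modulo 17 is 16.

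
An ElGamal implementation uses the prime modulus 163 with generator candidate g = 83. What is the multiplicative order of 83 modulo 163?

Since 83 ∈ (Z/163Z)^×, its order divides φ(163) = 163 − 1 = 162 = 2 · 3^4.
Divisors of 162: 1, 2, 3, 6, 9, 18, 27, 54, 81, 162.
Test each divisor d:
83^1 ≡ 83 (mod 163)
83^2 ≡ 43 (mod 163)
83^3 ≡ 146 (mod 163)
83^6 ≡ 126 (mod 163)
83^9 ≡ 140 (mod 163)
83^18 ≡ 40 (mod 163)
83^27 ≡ 58 (mod 163)
83^54 ≡ 104 (mod 163)
83^81 ≡ 1 (mod 163) ✓
So ord_163(83) = 81.

81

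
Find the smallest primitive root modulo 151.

6

φ(151) = 151 − 1 = 150 = 2 · 3 · 5^2.
Test candidates g = 2, 3, … against the prime factors q ∈ {2, 3, 5} of φ(151): g is a generator iff g^(150/q) ≢ 1 for every such q.
g = 2: 2^75 ≡ 1 — hits 1, so not a primitive root.
g = 3: 3^75 ≡ 150; 3^50 ≡ 1 — hits 1, so not a primitive root.
g = 4: 4^75 ≡ 1 — hits 1, so not a primitive root.
g = 5: 5^75 ≡ 1 — hits 1, so not a primitive root.
g = 6: 6^75 ≡ 150; 6^50 ≡ 32; 6^30 ≡ 59 — none is 1, so 6 is a primitive root.
The smallest primitive root modulo 151 is 6.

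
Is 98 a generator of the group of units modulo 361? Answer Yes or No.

φ(361) = φ(19^2) = 19·(19−1) = 342 = 2 · 3^2 · 19.
98 is a primitive root mod 361 iff 98^(φ(361)/q) ≢ 1 for every prime q | φ(361), i.e. q ∈ {2, 3, 19}.
98^171 ≡ 360 (mod 361)  [q = 2: ≢ 1 ✓]
98^114 ≡ 292 (mod 361)  [q = 3: ≢ 1 ✓]
98^18 ≡ 191 (mod 361)  [q = 19: ≢ 1 ✓]
All checks pass, so 98 has order 342 and is a primitive root modulo 361.

Yes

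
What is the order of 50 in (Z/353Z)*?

176

By Lagrange's theorem, ord_353(50) divides φ(353) = 353 − 1 = 352 = 2^5 · 11.
Divisors of 352: 1, 2, 4, 8, 11, 16, 22, 32, 44, 88, 176, 352.
Check 50^d mod 353 for each divisor in increasing order:
50^1 ≡ 50 (mod 353)
50^2 ≡ 29 (mod 353)
50^4 ≡ 135 (mod 353)
50^8 ≡ 222 (mod 353)
50^11 ≡ 317 (mod 353)
50^16 ≡ 217 (mod 353)
50^22 ≡ 237 (mod 353)
50^32 ≡ 140 (mod 353)
50^44 ≡ 42 (mod 353)
50^88 ≡ 352 (mod 353)
50^176 ≡ 1 (mod 353) ✓
Therefore the multiplicative order of 50 modulo 353 is 176.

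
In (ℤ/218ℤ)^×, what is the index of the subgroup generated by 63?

36

ord(63) | φ(218) = φ(2)·φ(109) = 1·108 = 108 = 2^2 · 3^3.
Divisors of 108: 1, 2, 3, 4, 6, 9, 12, 18, 27, 36, 54, 108.
Test each divisor d:
63^1 ≡ 63
63^2 ≡ 45
63^3 ≡ 1
Thus |⟨63⟩| = ord(63) = 3.
[(Z/218Z)^× : ⟨63⟩] = 108/3 = 36.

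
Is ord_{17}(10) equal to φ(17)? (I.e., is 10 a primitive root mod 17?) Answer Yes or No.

Yes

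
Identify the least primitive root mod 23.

5

φ(23) = 23 − 1 = 22 = 2 · 11.
Test candidates g = 2, 3, … against the prime factors q ∈ {2, 11} of φ(23): g is a generator iff g^(22/q) ≢ 1 for every such q.
g = 2: 2^11 ≡ 1 — hits 1, so not a primitive root.
g = 3: 3^11 ≡ 1 — hits 1, so not a primitive root.
g = 4: 4^11 ≡ 1 — hits 1, so not a primitive root.
g = 5: 5^11 ≡ 22; 5^2 ≡ 2 — none is 1, so 5 is a primitive root.
The smallest primitive root modulo 23 is 5.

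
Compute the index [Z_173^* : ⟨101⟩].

1

Since 101 ∈ (Z/173Z)^×, its order divides φ(173) = 173 − 1 = 172 = 2^2 · 43.
Divisors of 172: 1, 2, 4, 43, 86, 172.
Evaluate successive powers at the divisors of 172:
101^1 ≡ 101 (mod 173)
101^2 ≡ 167 (mod 173)
101^4 ≡ 36 (mod 173)
101^43 ≡ 93 (mod 173)
101^86 ≡ 172 (mod 173)
101^172 ≡ 1 (mod 173) ✓
The order of 101 is 172, so the subgroup it generates has 172 elements.
The index is φ(173) / ord(101) = 172 / 172 = 1.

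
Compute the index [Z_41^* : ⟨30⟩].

1

ord(30) | φ(41) = 41 − 1 = 40 = 2^3 · 5.
Divisors of 40: 1, 2, 4, 5, 8, 10, 20, 40.
Compute 30^d (mod 41) for the divisors d until we hit 1:
30^1 ≡ 30 (mod 41)
30^2 ≡ 39 (mod 41)
30^4 ≡ 4 (mod 41)
30^5 ≡ 38 (mod 41)
30^8 ≡ 16 (mod 41)
30^10 ≡ 9 (mod 41)
30^20 ≡ 40 (mod 41)
30^40 ≡ 1 (mod 41) ✓
So ord_41(30) = 40, hence |⟨30⟩| = 40.
[(Z/41Z)^× : ⟨30⟩] = 40/40 = 1.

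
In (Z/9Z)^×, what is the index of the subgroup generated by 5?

The order of 5 must divide φ(9) = φ(3^2) = 3·(3−1) = 6 = 2 · 3.
Divisors of 6: 1, 2, 3, 6.
Test each divisor d:
5^1 ≡ 5
5^2 ≡ 7
5^3 ≡ 8
5^6 ≡ 1
The order of 5 is 6, so the subgroup it generates has 6 elements.
[(Z/9Z)^× : ⟨5⟩] = 6/6 = 1.

1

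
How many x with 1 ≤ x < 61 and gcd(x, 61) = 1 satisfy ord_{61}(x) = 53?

φ(61) = 61 − 1 = 60 = 2^2 · 3 · 5.
Since (Z/61Z)^× is cyclic of order 60, the number of elements of order d is φ(d) when d | 60 and 0 otherwise.
53 does not divide 60, so no element of (Z/61Z)^× has order 53.

0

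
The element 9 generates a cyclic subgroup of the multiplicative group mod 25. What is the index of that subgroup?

2

The order of 9 must divide φ(25) = φ(5^2) = 5·(5−1) = 20 = 2^2 · 5.
Divisors of 20: 1, 2, 4, 5, 10, 20.
Compute 9^d (mod 25) for the divisors d until we hit 1:
9^1 ≡ 9 (mod 25)
9^2 ≡ 6 (mod 25)
9^4 ≡ 11 (mod 25)
9^5 ≡ 24 (mod 25)
9^10 ≡ 1 (mod 25) ✓
The order of 9 is 10, so the subgroup it generates has 10 elements.
[(Z/25Z)^× : ⟨9⟩] = 20/10 = 2.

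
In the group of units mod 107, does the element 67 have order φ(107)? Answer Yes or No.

Yes

φ(107) = 107 − 1 = 106 = 2 · 53.
67 is a primitive root mod 107 iff 67^(φ(107)/q) ≢ 1 for every prime q | φ(107), i.e. q ∈ {2, 53}.
67^53 ≡ 106 (mod 107)  [q = 2: ≢ 1 ✓]
67^2 ≡ 102 (mod 107)  [q = 53: ≢ 1 ✓]
All checks pass, so 67 has order 106 and is a primitive root modulo 107.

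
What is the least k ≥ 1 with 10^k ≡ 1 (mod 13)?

6

ord(10) | φ(13) = 13 − 1 = 12 = 2^2 · 3.
Divisors of 12: 1, 2, 3, 4, 6, 12.
Test each divisor d:
10^1 ≡ 10 (mod 13)
10^2 ≡ 9 (mod 13)
10^3 ≡ 12 (mod 13)
10^4 ≡ 3 (mod 13)
10^6 ≡ 1 (mod 13) ✓
Therefore the multiplicative order of 10 modulo 13 is 6.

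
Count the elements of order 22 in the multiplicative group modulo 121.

φ(121) = φ(11^2) = 11·(11−1) = 110 = 2 · 5 · 11.
(Z/121Z)^× is cyclic (|G| = 110); a cyclic group of order m has exactly φ(d) elements of each order d | m, and none otherwise.
22 = 2 · 11 divides 110, and φ(22) = 10.

10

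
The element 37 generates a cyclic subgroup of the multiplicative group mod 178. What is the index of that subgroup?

11

The order of 37 must divide φ(178) = φ(2)·φ(89) = 1·88 = 88 = 2^3 · 11.
Divisors of 88: 1, 2, 4, 8, 11, 22, 44, 88.
Evaluate successive powers at the divisors of 88:
37^1 ≡ 37 (mod 178)
37^2 ≡ 123 (mod 178)
37^4 ≡ 177 (mod 178)
37^8 ≡ 1 (mod 178) ✓
So ord_178(37) = 8, hence |⟨37⟩| = 8.
[(Z/178Z)^× : ⟨37⟩] = 88/8 = 11.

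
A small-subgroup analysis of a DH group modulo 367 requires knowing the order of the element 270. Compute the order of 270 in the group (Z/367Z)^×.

183

By Lagrange's theorem, ord_367(270) divides φ(367) = 367 − 1 = 366 = 2 · 3 · 61.
Divisors of 366: 1, 2, 3, 6, 61, 122, 183, 366.
Check 270^d mod 367 for each divisor in increasing order:
270^1 ≡ 270
270^2 ≡ 234
270^3 ≡ 56
270^6 ≡ 200
270^61 ≡ 83
270^122 ≡ 283
270^183 ≡ 1
So ord_367(270) = 183.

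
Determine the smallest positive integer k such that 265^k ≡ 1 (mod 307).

ord(265) | φ(307) = 307 − 1 = 306 = 2 · 3^2 · 17.
Divisors of 306: 1, 2, 3, 6, 9, 17, 18, 34, 51, 102, 153, 306.
Test each divisor d:
265^1 ≡ 265 (mod 307)
265^2 ≡ 229 (mod 307)
265^3 ≡ 206 (mod 307)
265^6 ≡ 70 (mod 307)
265^9 ≡ 298 (mod 307)
265^17 ≡ 20 (mod 307)
265^18 ≡ 81 (mod 307)
265^34 ≡ 93 (mod 307)
265^51 ≡ 18 (mod 307)
265^102 ≡ 17 (mod 307)
265^153 ≡ 306 (mod 307)
265^306 ≡ 1 (mod 307) ✓
So ord_307(265) = 306.

306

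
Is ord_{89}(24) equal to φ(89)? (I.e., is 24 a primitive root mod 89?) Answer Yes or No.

Yes

φ(89) = 89 − 1 = 88 = 2^3 · 11.
Test 24^(88/q) mod 89 for each prime factor q of 88:
24^44 ≡ 88 (mod 89)  [q = 2: ≢ 1 ✓]
24^8 ≡ 78 (mod 89)  [q = 11: ≢ 1 ✓]
All checks pass, so 24 has order 88 and is a primitive root modulo 89.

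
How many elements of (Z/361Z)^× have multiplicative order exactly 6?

φ(361) = φ(19^2) = 19·(19−1) = 342 = 2 · 3^2 · 19.
(Z/361Z)^× is cyclic (|G| = 342); a cyclic group of order m has exactly φ(d) elements of each order d | m, and none otherwise.
6 = 2 · 3 divides 342, and φ(6) = 2.

2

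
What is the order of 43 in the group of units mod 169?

By Lagrange's theorem, ord_169(43) divides φ(169) = φ(13^2) = 13·(13−1) = 156 = 2^2 · 3 · 13.
Divisors of 156: 1, 2, 3, 4, 6, 12, 13, 26, 39, 52, 78, 156.
Compute 43^d (mod 169) for the divisors d until we hit 1:
43^1 ≡ 43 (mod 169)
43^2 ≡ 159 (mod 169)
43^3 ≡ 77 (mod 169)
43^4 ≡ 100 (mod 169)
43^6 ≡ 14 (mod 169)
43^12 ≡ 27 (mod 169)
43^13 ≡ 147 (mod 169)
43^26 ≡ 146 (mod 169)
43^39 ≡ 168 (mod 169)
43^52 ≡ 22 (mod 169)
43^78 ≡ 1 (mod 169) ✓
Hence ord(43) = 78.

78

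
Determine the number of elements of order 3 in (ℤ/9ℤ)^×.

φ(9) = φ(3^2) = 3·(3−1) = 6 = 2 · 3.
Since (Z/9Z)^× is cyclic of order 6, the number of elements of order d is φ(d) when d | 6 and 0 otherwise.
3 | 6, and φ(3) = 3 − 1 = 2.

2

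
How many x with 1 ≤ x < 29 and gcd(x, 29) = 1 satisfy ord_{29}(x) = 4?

2

φ(29) = 29 − 1 = 28 = 2^2 · 7.
Since (Z/29Z)^× is cyclic of order 28, the number of elements of order d is φ(d) when d | 28 and 0 otherwise.
4 = 2^2 divides 28, and φ(4) = 2.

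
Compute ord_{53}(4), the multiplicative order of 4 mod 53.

The order of 4 must divide φ(53) = 53 − 1 = 52 = 2^2 · 13.
Divisors of 52: 1, 2, 4, 13, 26, 52.
Test each divisor d:
4^1 ≡ 4
4^2 ≡ 16
4^4 ≡ 44
4^13 ≡ 52
4^26 ≡ 1
The smallest such exponent is 26, so the order of 4 is 26.

26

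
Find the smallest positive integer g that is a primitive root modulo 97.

5

φ(97) = 97 − 1 = 96 = 2^5 · 3.
g is a primitive root iff g^(96/q) ≢ 1 (mod 97) for each prime q ∈ {2, 3}.
g = 2: 2^48 ≡ 1 — hits 1, so not a primitive root.
g = 3: 3^48 ≡ 1 — hits 1, so not a primitive root.
g = 4: 4^48 ≡ 1 — hits 1, so not a primitive root.
g = 5: 5^48 ≡ 96; 5^32 ≡ 35 — none is 1, so 5 is a primitive root.
Hence the least primitive root of 97 is 5.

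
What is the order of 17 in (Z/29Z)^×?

4

The order of 17 must divide φ(29) = 29 − 1 = 28 = 2^2 · 7.
Divisors of 28: 1, 2, 4, 7, 14, 28.
Compute 17^d (mod 29) for the divisors d until we hit 1:
17^1 ≡ 17
17^2 ≡ 28
17^4 ≡ 1
So ord_29(17) = 4.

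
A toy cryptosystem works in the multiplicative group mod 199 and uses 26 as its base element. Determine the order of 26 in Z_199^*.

By Lagrange's theorem, ord_199(26) divides φ(199) = 199 − 1 = 198 = 2 · 3^2 · 11.
Divisors of 198: 1, 2, 3, 6, 9, 11, 18, 22, 33, 66, 99, 198.
Check 26^d mod 199 for each divisor in increasing order:
26^1 ≡ 26
26^2 ≡ 79
26^3 ≡ 64
26^6 ≡ 116
26^9 ≡ 61
26^11 ≡ 43
26^18 ≡ 139
26^22 ≡ 58
26^33 ≡ 106
26^66 ≡ 92
26^99 ≡ 1
Hence ord(26) = 99.

99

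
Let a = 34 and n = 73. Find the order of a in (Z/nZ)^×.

By Lagrange's theorem, ord_73(34) divides φ(73) = 73 − 1 = 72 = 2^3 · 3^2.
Divisors of 72: 1, 2, 3, 4, 6, 8, 9, 12, 18, 24, 36, 72.
Evaluate successive powers at the divisors of 72:
34^1 ≡ 34 (mod 73)
34^2 ≡ 61 (mod 73)
34^3 ≡ 30 (mod 73)
34^4 ≡ 71 (mod 73)
34^6 ≡ 24 (mod 73)
34^8 ≡ 4 (mod 73)
34^9 ≡ 63 (mod 73)
34^12 ≡ 65 (mod 73)
34^18 ≡ 27 (mod 73)
34^24 ≡ 64 (mod 73)
34^36 ≡ 72 (mod 73)
34^72 ≡ 1 (mod 73) ✓
So ord_73(34) = 72.

72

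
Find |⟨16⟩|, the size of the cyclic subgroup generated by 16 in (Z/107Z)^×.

The order of 16 must divide φ(107) = 107 − 1 = 106 = 2 · 53.
Divisors of 106: 1, 2, 53, 106.
Test each divisor d:
16^1 ≡ 16
16^2 ≡ 42
16^53 ≡ 1
Hence ord(16) = 53.

53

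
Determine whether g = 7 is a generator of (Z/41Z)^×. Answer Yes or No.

Yes

φ(41) = 41 − 1 = 40 = 2^3 · 5.
It suffices to check that the order of 7 is not a proper divisor of 40: compute 7^(40/q) for q ∈ {2, 5}.
7^20 ≡ 40 (mod 41)  [q = 2: ≢ 1 ✓]
7^8 ≡ 37 (mod 41)  [q = 5: ≢ 1 ✓]
None equal 1, so ord_41(7) = 40: 7 is a primitive root.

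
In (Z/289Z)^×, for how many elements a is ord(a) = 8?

4

φ(289) = φ(17^2) = 17·(17−1) = 272 = 2^4 · 17.
Since (Z/289Z)^× is cyclic of order 272, the number of elements of order d is φ(d) when d | 272 and 0 otherwise.
8 = 2^3 divides 272, and φ(8) = 4.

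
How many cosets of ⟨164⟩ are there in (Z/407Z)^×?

20

By Lagrange's theorem, ord_407(164) divides φ(407) = φ(11·37) = (11−1)·(37−1) = 10·36 = 360 = 2^3 · 3^2 · 5.
Divisors of 360: 1, 2, 3, 4, 5, 6, 8, 9, 10, 12, 15, 18, 20, 24, 30, 36, 40, 45, 60, 72, 90, 120, 180, 360.
Check 164^d mod 407 for each divisor in increasing order:
164^1 ≡ 164
164^2 ≡ 34
164^3 ≡ 285
164^4 ≡ 342
164^5 ≡ 329
164^6 ≡ 232
164^8 ≡ 155
164^9 ≡ 186
164^10 ≡ 386
164^12 ≡ 100
164^15 ≡ 10
164^18 ≡ 1
The order of 164 is 18, so the subgroup it generates has 18 elements.
[(Z/407Z)^× : ⟨164⟩] = 360/18 = 20.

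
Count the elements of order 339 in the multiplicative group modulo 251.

0

φ(251) = 251 − 1 = 250 = 2 · 5^3.
Since (Z/251Z)^× is cyclic of order 250, the number of elements of order d is φ(d) when d | 250 and 0 otherwise.
Here 250 is not a multiple of 339, so there are no elements of order 339.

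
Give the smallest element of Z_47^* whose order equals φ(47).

5

φ(47) = 47 − 1 = 46 = 2 · 23.
Test candidates g = 2, 3, … against the prime factors q ∈ {2, 23} of φ(47): g is a generator iff g^(46/q) ≢ 1 for every such q.
g = 2: 2^23 ≡ 1 — hits 1, so not a primitive root.
g = 3: 3^23 ≡ 1 — hits 1, so not a primitive root.
g = 4: 4^23 ≡ 1 — hits 1, so not a primitive root.
g = 5: 5^23 ≡ 46; 5^2 ≡ 25 — none is 1, so 5 is a primitive root.
The smallest primitive root modulo 47 is 5.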